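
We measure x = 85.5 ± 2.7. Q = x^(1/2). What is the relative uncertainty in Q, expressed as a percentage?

1.58%

For a monomial Q ∝ x^(1/2), fractional errors add in quadrature:
  (½·δx/x)² = (0.5×0.0316)² = 0.000249
δQ/Q = √(0.000249) = 0.0158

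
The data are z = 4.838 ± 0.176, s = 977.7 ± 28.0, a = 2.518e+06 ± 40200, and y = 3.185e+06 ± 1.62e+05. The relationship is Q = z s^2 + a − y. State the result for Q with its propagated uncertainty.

Let p = z·s^2 = 4.625e+06. δp/p = √((1·δz/z)² + (2·δs/s)²) = √(0.00132 + 0.00328) = 0.0679, so δp = 3.14e+05.
Q = p + a − y: δQ = √(δp² + δa² + δy²) = √(9.85e+10 + 1.62e+09 + 2.62e+10) = 3.55e+05
Q = 3.958e+06.

(3.958 ± 0.355) × 10^6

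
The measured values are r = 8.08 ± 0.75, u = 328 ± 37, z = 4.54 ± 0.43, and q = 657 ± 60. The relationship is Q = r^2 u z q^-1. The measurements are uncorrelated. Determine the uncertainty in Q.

Q is a product of powers, so relative uncertainties combine in quadrature:
  (2·δr/r)² = (2×0.0928)² = 0.0345;  (1·δu/u)² = (1×0.113)² = 0.0127;  (1·δz/z)² = (1×0.0947)² = 0.00897;  (-1·δq/q)² = (-1×0.0913)² = 0.00834
δQ/Q = √(0.0645) = 0.254
Q = 148, so δQ = 0.254 × 148 = 37.6.

37.6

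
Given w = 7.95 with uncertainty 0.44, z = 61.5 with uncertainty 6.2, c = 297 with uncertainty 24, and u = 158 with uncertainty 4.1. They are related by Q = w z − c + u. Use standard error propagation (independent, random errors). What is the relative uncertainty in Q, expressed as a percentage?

17.5%

Let p = w·z = 489. δp/p = √((1·δw/w)² + (1·δz/z)²) = √(0.00306 + 0.0102) = 0.115, so δp = 56.2.
Q = p − c + u: δQ = √(δp² + δc² + δu²) = √(3160 + 576 + 16.8) = 61.3
Q = 350, so δQ/Q = 61.3/350 = 0.175.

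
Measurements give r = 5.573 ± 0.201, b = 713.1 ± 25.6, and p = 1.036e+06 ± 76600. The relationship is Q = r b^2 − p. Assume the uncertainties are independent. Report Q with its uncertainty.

(1.798 ± 0.240) × 10^6

Let w = r·b^2 = 2.834e+06. δw/w = √((1·δr/r)² + (2·δb/b)²) = √(0.00130 + 0.00516) = 0.0803, so δw = 2.28e+05.
Q = w − p: δQ = √(δw² + δp²) = √(5.18e+10 + 5.87e+09) = 2.4e+05
Q = 1.798e+06.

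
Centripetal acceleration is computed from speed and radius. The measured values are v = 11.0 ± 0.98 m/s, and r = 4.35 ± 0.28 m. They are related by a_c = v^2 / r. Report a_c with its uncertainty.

a_c is a product of powers, so relative uncertainties combine in quadrature:
  (2·δv/v)² = (2×0.0891)² = 0.0317;  (-1·δr/r)² = (-1×0.0644)² = 0.00414
δa_c/a_c = √(0.0359) = 0.189
a_c = 27.8 m/s^2, so δa_c = 0.189 × 27.8 = 5.27 m/s^2.

27.8 ± 5.27 m/s^2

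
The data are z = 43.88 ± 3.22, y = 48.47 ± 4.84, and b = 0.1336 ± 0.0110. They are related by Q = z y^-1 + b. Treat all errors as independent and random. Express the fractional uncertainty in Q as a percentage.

Let p = z·y^-1 = 0.9053. δp/p = √((1·δz/z)² + (-1·δy/y)²) = √(0.00538 + 0.00997) = 0.124, so δp = 0.112.
Q = p + b: δQ = √(δp² + δb²) = √(0.0126 + 0.000121) = 0.113
Q = 1.039, so δQ/Q = 0.113/1.039 = 0.109.

10.9%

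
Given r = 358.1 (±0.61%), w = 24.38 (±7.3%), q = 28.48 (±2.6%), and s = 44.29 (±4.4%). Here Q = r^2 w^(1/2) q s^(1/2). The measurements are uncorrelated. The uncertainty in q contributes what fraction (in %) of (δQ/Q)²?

25.6%

(δQ/Q)² = (2·δr/r)² + (½·δw/w)² + (1·δq/q)² + (½·δs/s)²
  r term: (2×0.00610)² = 0.000149
  w term: (0.5×0.0730)² = 0.00133
  q term: (1×0.0260)² = 0.000676
  s term: (0.5×0.0440)² = 0.000484
Total = 0.00264. Share from q = 0.000676/0.00264 = 0.256.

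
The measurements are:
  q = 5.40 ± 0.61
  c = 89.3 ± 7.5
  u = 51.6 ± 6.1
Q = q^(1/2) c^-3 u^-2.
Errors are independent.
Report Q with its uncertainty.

Products/powers → add relative errors in quadrature, weighted by exponent:
  (½·δq/q)² = (0.5×0.113)² = 0.00319;  (-3·δc/c)² = (-3×0.0840)² = 0.0635;  (-2·δu/u)² = (-2×0.118)² = 0.0559
δQ/Q = √(0.123) = 0.350
Q = 1.23e-09, so δQ = 0.350 × 1.23e-09 = 4.29e-10.

(1.23 ± 0.429) × 10^-9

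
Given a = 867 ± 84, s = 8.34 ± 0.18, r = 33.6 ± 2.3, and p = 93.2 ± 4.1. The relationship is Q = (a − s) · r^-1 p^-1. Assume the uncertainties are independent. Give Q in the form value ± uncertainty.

0.274 ± 0.0349

Let u = a − s = 859. δu = √(δa² + δs²) = √(7060 + 0.0324) = 84.0, so δu/u = 0.0978.
Q is then a monomial in u, r, p:
δQ/Q = √((δu/u)² + (-1·δr/r)² + (-1·δp/p)²) = √(0.00957 + 0.00469 + 0.00194) = 0.127
Q = 0.274, so δQ = 0.127 × 0.274 = 0.0349.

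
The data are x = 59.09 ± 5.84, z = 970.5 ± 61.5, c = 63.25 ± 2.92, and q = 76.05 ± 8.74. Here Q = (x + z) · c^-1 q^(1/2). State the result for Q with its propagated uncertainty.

Let u = x + z = 1030. δu = √(δx² + δz²) = √(34.1 + 3780) = 61.8, so δu/u = 0.0600.
Q is then a monomial in u, c, q:
δQ/Q = √((δu/u)² + (-1·δc/c)² + (½·δq/q)²) = √(0.00360 + 0.00213 + 0.00330) = 0.0950
Q = 142.0, so δQ = 0.0950 × 142.0 = 13.5.

142.0 ± 13.5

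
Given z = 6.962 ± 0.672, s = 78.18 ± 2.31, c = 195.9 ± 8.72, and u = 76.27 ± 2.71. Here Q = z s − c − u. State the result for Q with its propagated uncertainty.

Let p = z·s = 544.3. δp/p = √((1·δz/z)² + (1·δs/s)²) = √(0.00932 + 0.000873) = 0.101, so δp = 54.9.
Q = p − c − u: δQ = √(δp² + δc² + δu²) = √(3020 + 76.0 + 7.34) = 55.7
Q = 272.1.

272.1 ± 55.7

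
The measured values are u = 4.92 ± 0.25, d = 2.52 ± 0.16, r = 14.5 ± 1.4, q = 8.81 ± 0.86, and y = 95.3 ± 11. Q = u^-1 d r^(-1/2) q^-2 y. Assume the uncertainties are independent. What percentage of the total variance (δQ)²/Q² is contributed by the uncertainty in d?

(δQ/Q)² = (-1·δu/u)² + (1·δd/d)² + (−½·δr/r)² + (-2·δq/q)² + (1·δy/y)²
  u term: (-1×0.0508)² = 0.00258
  d term: (1×0.0635)² = 0.00403
  r term: (-0.5×0.0966)² = 0.00233
  q term: (-2×0.0976)² = 0.0381
  y term: (1×0.115)² = 0.0133
Total = 0.0604. Share from d = 0.00403/0.0604 = 0.0668.

6.68%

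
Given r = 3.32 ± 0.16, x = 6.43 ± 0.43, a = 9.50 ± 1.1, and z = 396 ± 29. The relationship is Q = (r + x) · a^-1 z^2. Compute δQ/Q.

Let u = r + x = 9.75. δu = √(δr² + δx²) = √(0.0256 + 0.185) = 0.459, so δu/u = 0.0471.
Q is then a monomial in u, a, z:
δQ/Q = √((δu/u)² + (-1·δa/a)² + (2·δz/z)²) = √(0.00221 + 0.0134 + 0.0215) = 0.193

0.193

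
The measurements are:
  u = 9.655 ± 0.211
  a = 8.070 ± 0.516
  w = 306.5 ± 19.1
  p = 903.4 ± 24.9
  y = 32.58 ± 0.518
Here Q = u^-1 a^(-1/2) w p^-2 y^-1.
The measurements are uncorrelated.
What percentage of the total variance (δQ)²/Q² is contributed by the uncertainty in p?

35.0%

(δQ/Q)² = (-1·δu/u)² + (−½·δa/a)² + (1·δw/w)² + (-2·δp/p)² + (-1·δy/y)²
  u term: (-1×0.0219)² = 0.000478
  a term: (-0.5×0.0639)² = 0.00102
  w term: (1×0.0623)² = 0.00388
  p term: (-2×0.0276)² = 0.00304
  y term: (-1×0.0159)² = 0.000253
Total = 0.00867. Share from p = 0.00304/0.00867 = 0.350.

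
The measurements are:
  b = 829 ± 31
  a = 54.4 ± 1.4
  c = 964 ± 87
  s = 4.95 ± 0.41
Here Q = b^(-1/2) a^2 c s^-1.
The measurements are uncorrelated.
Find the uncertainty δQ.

2690

For a monomial Q ∝ b^(-1/2), a^2, c, s^-1, fractional errors add in quadrature:
  (−½·δb/b)² = (-0.5×0.0374)² = 0.000350;  (2·δa/a)² = (2×0.0257)² = 0.00265;  (1·δc/c)² = (1×0.0902)² = 0.00814;  (-1·δs/s)² = (-1×0.0828)² = 0.00686
δQ/Q = √(0.0180) = 0.134
Q = 20000, so δQ = 0.134 × 20000 = 2690.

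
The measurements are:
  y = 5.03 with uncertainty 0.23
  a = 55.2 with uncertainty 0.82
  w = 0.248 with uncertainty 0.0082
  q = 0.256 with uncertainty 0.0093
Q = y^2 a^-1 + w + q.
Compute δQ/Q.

0.0460

Let p = y^2·a^-1 = 0.458. δp/p = √((2·δy/y)² + (-1·δa/a)²) = √(0.00836 + 0.000221) = 0.0926, so δp = 0.0425.
Q = p + w + q: δQ = √(δp² + δw² + δq²) = √(0.00180 + 6.72e-05 + 8.65e-05) = 0.0442
Q = 0.962, so δQ/Q = 0.0442/0.962 = 0.0460.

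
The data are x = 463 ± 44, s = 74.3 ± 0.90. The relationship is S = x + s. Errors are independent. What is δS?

Each term contributes (cᵢ δxᵢ)² to (δS)²:
  (δx)² = 1940;  (δs)² = 0.810
δS = √(1940) = 44.0

44.0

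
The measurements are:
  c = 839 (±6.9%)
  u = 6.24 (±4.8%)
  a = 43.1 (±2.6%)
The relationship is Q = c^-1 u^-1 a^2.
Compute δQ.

0.0351

For a monomial Q ∝ c^-1, u^-1, a^2, fractional errors add in quadrature:
  (-1·δc/c)² = (-1×0.0690)² = 0.00476;  (-1·δu/u)² = (-1×0.0480)² = 0.00230;  (2·δa/a)² = (2×0.0260)² = 0.00270
δQ/Q = √(0.00977) = 0.0988
Q = 0.355, so δQ = 0.0988 × 0.355 = 0.0351.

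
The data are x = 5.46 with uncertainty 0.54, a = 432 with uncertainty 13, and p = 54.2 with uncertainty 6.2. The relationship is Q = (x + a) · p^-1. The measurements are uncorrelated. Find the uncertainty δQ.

0.954

Let u = x + a = 437. δu = √(δx² + δa²) = √(0.292 + 169) = 13.0, so δu/u = 0.0297.
Q is then a monomial in u, p:
δQ/Q = √((δu/u)² + (-1·δp/p)²) = √(0.000885 + 0.0131) = 0.118
Q = 8.07, so δQ = 0.118 × 8.07 = 0.954.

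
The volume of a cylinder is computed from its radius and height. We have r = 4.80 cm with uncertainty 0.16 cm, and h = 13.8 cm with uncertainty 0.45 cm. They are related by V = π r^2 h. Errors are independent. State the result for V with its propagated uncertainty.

Products/powers → add relative errors in quadrature, weighted by exponent:
  (2·δr/r)² = (2×0.0333)² = 0.00444;  (1·δh/h)² = (1×0.0326)² = 0.00106
δV/V = √(0.00551) = 0.0742
V = 999 cm^3, so δV = 0.0742 × 999 = 74.1 cm^3.

999 ± 74.1 cm^3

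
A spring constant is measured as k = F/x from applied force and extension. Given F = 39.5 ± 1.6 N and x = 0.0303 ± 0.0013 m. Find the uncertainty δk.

76.9 N/m

k is a product of powers, so relative uncertainties combine in quadrature:
  (1·δF/F)² = (1×0.0405)² = 0.00164;  (-1·δx/x)² = (-1×0.0429)² = 0.00184
δk/k = √(0.00348) = 0.0590
k = 1300 N/m, so δk = 0.0590 × 1300 = 76.9 N/m.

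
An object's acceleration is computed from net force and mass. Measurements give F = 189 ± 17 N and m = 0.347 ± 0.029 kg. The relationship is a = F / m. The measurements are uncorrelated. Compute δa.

66.9 m/s^2

a is a product of powers, so relative uncertainties combine in quadrature:
  (1·δF/F)² = (1×0.0899)² = 0.00809;  (-1·δm/m)² = (-1×0.0836)² = 0.00698
δa/a = √(0.0151) = 0.123
a = 545 m/s^2, so δa = 0.123 × 545 = 66.9 m/s^2.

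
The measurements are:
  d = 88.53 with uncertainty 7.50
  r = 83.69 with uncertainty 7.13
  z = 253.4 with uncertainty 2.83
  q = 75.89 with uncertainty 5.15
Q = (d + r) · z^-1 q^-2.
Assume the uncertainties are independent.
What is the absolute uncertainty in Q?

Let u = d + r = 172.2. δu = √(δd² + δr²) = √(56.2 + 50.8) = 10.3, so δu/u = 0.0601.
Q is then a monomial in u, z, q:
δQ/Q = √((δu/u)² + (-1·δz/z)² + (-2·δq/q)²) = √(0.00361 + 0.000125 + 0.0184) = 0.149
Q = 0.0001180, so δQ = 0.149 × 0.0001180 = 1.76e-05.

1.76e-05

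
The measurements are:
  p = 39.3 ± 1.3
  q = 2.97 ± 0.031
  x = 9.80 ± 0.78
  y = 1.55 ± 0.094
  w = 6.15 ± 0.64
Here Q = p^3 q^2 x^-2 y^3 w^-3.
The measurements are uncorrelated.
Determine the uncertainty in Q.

Relative error in a monomial: (δQ/Q)² = Σ (nᵢ · δxᵢ/xᵢ)².
  (3·δp/p)² = (3×0.0331)² = 0.00985;  (2·δq/q)² = (2×0.0104)² = 0.000436;  (-2·δx/x)² = (-2×0.0796)² = 0.0253;  (3·δy/y)² = (3×0.0606)² = 0.0331;  (-3·δw/w)² = (-3×0.104)² = 0.0975
δQ/Q = √(0.166) = 0.408
Q = 89.2, so δQ = 0.408 × 89.2 = 36.4.

36.4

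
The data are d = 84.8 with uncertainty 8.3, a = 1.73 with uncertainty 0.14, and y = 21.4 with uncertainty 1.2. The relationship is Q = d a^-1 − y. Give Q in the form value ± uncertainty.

27.6 ± 6.34

Let p = d·a^-1 = 49.0. δp/p = √((1·δd/d)² + (-1·δa/a)²) = √(0.00958 + 0.00655) = 0.127, so δp = 6.23.
Q = p − y: δQ = √(δp² + δy²) = √(38.8 + 1.44) = 6.34
Q = 27.6.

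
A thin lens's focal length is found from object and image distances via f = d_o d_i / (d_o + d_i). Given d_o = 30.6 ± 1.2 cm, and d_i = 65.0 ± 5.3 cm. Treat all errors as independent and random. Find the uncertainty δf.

∂f/∂d_o = (d_i/(d_o+d_i))² = 0.462;  ∂f/∂d_i = (d_o/(d_o+d_i))² = 0.102
δf = √((∂f/∂d_o · δd_o)² + (∂f/∂d_i · δd_i)²) = √(0.308 + 0.295) = 0.776 cm

0.776 cm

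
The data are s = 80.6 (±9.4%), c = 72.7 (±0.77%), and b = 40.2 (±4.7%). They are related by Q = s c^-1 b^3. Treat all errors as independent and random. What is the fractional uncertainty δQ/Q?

Q is a product of powers, so relative uncertainties combine in quadrature:
  (1·δs/s)² = (1×0.0940)² = 0.00884;  (-1·δc/c)² = (-1×0.00770)² = 5.93e-05;  (3·δb/b)² = (3×0.0470)² = 0.0199
δQ/Q = √(0.0288) = 0.170

0.170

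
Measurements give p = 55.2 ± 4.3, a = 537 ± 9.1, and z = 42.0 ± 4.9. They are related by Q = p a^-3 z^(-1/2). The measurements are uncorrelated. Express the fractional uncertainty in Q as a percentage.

11.0%

Relative error in a monomial: (δQ/Q)² = Σ (nᵢ · δxᵢ/xᵢ)².
  (1·δp/p)² = (1×0.0779)² = 0.00607;  (-3·δa/a)² = (-3×0.0169)² = 0.00258;  (−½·δz/z)² = (-0.5×0.117)² = 0.00340
δQ/Q = √(0.0121) = 0.110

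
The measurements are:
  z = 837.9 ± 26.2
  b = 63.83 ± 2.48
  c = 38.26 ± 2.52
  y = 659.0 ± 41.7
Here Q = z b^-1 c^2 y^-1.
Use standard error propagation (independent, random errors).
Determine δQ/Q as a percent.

15.4%

Products/powers → add relative errors in quadrature, weighted by exponent:
  (1·δz/z)² = (1×0.0313)² = 0.000978;  (-1·δb/b)² = (-1×0.0389)² = 0.00151;  (2·δc/c)² = (2×0.0659)² = 0.0174;  (-1·δy/y)² = (-1×0.0633)² = 0.00400
δQ/Q = √(0.0238) = 0.154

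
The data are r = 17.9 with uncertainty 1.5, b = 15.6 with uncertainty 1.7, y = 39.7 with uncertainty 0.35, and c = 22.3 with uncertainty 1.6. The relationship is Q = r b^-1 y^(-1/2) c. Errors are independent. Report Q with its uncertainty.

4.06 ± 0.630

Q is a product of powers, so relative uncertainties combine in quadrature:
  (1·δr/r)² = (1×0.0838)² = 0.00702;  (-1·δb/b)² = (-1×0.109)² = 0.0119;  (−½·δy/y)² = (-0.5×0.00882)² = 1.94e-05;  (1·δc/c)² = (1×0.0717)² = 0.00515
δQ/Q = √(0.0241) = 0.155
Q = 4.06, so δQ = 0.155 × 4.06 = 0.630.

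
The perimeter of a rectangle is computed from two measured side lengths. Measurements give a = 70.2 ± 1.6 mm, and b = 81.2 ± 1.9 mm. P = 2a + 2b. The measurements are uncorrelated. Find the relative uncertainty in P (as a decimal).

For a sum/difference, combine absolute errors in quadrature:
  (2·δa)² = 10.2;  (2·δb)² = 14.4
δP = √(24.7) = 4.97 mm
P = 303 mm, so δP/P = 4.97/303 = 0.0164.

0.0164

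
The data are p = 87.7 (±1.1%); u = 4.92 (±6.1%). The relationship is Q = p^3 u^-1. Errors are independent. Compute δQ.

For a monomial Q ∝ p^3, u^-1, fractional errors add in quadrature:
  (3·δp/p)² = (3×0.0110)² = 0.00109;  (-1·δu/u)² = (-1×0.0610)² = 0.00372
δQ/Q = √(0.00481) = 0.0694
Q = 1.37e+05, so δQ = 0.0694 × 1.37e+05 = 9510.

9510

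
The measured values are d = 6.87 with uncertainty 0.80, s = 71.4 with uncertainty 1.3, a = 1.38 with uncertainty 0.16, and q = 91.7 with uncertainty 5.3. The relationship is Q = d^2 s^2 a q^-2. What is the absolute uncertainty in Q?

For a monomial Q ∝ d^2, s^2, a, q^-2, fractional errors add in quadrature:
  (2·δd/d)² = (2×0.116)² = 0.0542;  (2·δs/s)² = (2×0.0182)² = 0.00133;  (1·δa/a)² = (1×0.116)² = 0.0134;  (-2·δq/q)² = (-2×0.0578)² = 0.0134
δQ/Q = √(0.0824) = 0.287
Q = 39.5, so δQ = 0.287 × 39.5 = 11.3.

11.3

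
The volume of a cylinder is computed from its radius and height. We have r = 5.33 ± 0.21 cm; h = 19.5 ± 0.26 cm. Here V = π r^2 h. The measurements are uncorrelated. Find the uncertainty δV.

139 cm^3

Since V is a product/quotient, work with relative uncertainties:
  (2·δr/r)² = (2×0.0394)² = 0.00621;  (1·δh/h)² = (1×0.0133)² = 0.000178
δV/V = √(0.00639) = 0.0799
V = 1740 cm^3, so δV = 0.0799 × 1740 = 139 cm^3.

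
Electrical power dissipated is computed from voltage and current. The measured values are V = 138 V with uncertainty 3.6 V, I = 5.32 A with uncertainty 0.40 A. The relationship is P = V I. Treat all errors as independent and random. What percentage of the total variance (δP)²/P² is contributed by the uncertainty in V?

10.7%

(δP/P)² = (1·δV/V)² + (1·δI/I)²
  V term: (1×0.0261)² = 0.000681
  I term: (1×0.0752)² = 0.00565
Total = 0.00633. Share from V = 0.000681/0.00633 = 0.107.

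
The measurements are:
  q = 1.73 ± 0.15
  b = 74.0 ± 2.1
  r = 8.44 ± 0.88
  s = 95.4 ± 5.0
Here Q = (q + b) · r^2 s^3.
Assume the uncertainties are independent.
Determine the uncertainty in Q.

1.23e+09

Let u = q + b = 75.7. δu = √(δq² + δb²) = √(0.0225 + 4.41) = 2.11, so δu/u = 0.0278.
Q is then a monomial in u, r, s:
δQ/Q = √((δu/u)² + (2·δr/r)² + (3·δs/s)²) = √(0.000773 + 0.0435 + 0.0247) = 0.263
Q = 4.68e+09, so δQ = 0.263 × 4.68e+09 = 1.23e+09.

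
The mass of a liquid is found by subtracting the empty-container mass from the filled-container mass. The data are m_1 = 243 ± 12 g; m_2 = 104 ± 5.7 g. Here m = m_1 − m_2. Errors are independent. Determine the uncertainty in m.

m is a linear combination, so absolute uncertainties add in quadrature:
  (δm_1)² = 144;  (δm_2)² = 32.5
δm = √(176) = 13.3 g

13.3 g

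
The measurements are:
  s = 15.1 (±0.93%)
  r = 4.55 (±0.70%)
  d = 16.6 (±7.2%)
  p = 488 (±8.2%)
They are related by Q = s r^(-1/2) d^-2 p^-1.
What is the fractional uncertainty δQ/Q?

0.166

For a monomial Q ∝ s, r^(-1/2), d^-2, p^-1, fractional errors add in quadrature:
  (1·δs/s)² = (1×0.00930)² = 8.65e-05;  (−½·δr/r)² = (-0.5×0.00700)² = 1.22e-05;  (-2·δd/d)² = (-2×0.0720)² = 0.0207;  (-1·δp/p)² = (-1×0.0820)² = 0.00672
δQ/Q = √(0.0276) = 0.166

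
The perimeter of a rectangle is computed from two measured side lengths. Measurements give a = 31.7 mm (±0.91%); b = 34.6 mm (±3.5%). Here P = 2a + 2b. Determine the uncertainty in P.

2.49 mm

For a sum/difference, combine absolute errors in quadrature:
  (2·δa)² = 0.333;  (2·δb)² = 5.87
δP = √(6.20) = 2.49 mm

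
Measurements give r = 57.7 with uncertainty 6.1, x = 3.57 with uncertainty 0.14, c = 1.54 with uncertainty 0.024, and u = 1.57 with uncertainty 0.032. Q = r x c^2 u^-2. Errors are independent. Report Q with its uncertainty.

198 ± 24.6

Each factor contributes (exponent × relative error)² to (δQ/Q)²:
  (1·δr/r)² = (1×0.106)² = 0.0112;  (1·δx/x)² = (1×0.0392)² = 0.00154;  (2·δc/c)² = (2×0.0156)² = 0.000971;  (-2·δu/u)² = (-2×0.0204)² = 0.00166
δQ/Q = √(0.0153) = 0.124
Q = 198, so δQ = 0.124 × 198 = 24.6.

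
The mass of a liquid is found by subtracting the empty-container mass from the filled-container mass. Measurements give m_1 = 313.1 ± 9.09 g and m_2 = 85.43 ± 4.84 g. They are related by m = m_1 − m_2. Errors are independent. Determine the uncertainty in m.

Each term contributes (cᵢ δxᵢ)² to (δm)²:
  (δm_1)² = 82.6;  (δm_2)² = 23.4
δm = √(106) = 10.3 g

10.3 g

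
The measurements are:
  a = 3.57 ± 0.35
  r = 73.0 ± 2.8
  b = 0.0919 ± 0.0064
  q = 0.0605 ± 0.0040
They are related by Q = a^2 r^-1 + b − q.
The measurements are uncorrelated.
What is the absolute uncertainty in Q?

Let p = a^2·r^-1 = 0.175. δp/p = √((2·δa/a)² + (-1·δr/r)²) = √(0.0384 + 0.00147) = 0.200, so δp = 0.0349.
Q = p + b − q: δQ = √(δp² + δb² + δq²) = √(0.00122 + 4.1e-05 + 1.6e-05) = 0.0357

0.0357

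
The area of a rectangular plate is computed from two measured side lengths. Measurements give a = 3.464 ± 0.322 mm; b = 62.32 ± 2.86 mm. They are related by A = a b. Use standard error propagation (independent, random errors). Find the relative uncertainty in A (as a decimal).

For a monomial A ∝ a, b, fractional errors add in quadrature:
  (1·δa/a)² = (1×0.0930)² = 0.00864;  (1·δb/b)² = (1×0.0459)² = 0.00211
δA/A = √(0.0107) = 0.104

0.104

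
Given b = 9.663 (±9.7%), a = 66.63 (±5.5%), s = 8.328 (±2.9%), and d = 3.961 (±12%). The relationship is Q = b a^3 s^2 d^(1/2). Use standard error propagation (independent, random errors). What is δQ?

8.24e+07

Each factor contributes (exponent × relative error)² to (δQ/Q)²:
  (1·δb/b)² = (1×0.0970)² = 0.00941;  (3·δa/a)² = (3×0.0550)² = 0.0272;  (2·δs/s)² = (2×0.0290)² = 0.00336;  (½·δd/d)² = (0.5×0.120)² = 0.00360
δQ/Q = √(0.0436) = 0.209
Q = 3.946e+08, so δQ = 0.209 × 3.946e+08 = 8.24e+07.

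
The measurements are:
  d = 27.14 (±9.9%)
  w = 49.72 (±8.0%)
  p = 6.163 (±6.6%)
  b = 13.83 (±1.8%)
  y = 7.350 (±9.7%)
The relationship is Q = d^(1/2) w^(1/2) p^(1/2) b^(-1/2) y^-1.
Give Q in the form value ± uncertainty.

Each factor contributes (exponent × relative error)² to (δQ/Q)²:
  (½·δd/d)² = (0.5×0.0990)² = 0.00245;  (½·δw/w)² = (0.5×0.0800)² = 0.00160;  (½·δp/p)² = (0.5×0.0660)² = 0.00109;  (−½·δb/b)² = (-0.5×0.0180)² = 8.1e-05;  (-1·δy/y)² = (-1×0.0970)² = 0.00941
δQ/Q = √(0.0146) = 0.121
Q = 3.336, so δQ = 0.121 × 3.336 = 0.404.

3.336 ± 0.404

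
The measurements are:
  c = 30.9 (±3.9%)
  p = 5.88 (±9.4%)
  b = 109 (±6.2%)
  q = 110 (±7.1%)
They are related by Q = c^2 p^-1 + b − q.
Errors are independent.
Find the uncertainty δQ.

Let w = c^2·p^-1 = 162. δw/w = √((2·δc/c)² + (-1·δp/p)²) = √(0.00608 + 0.00884) = 0.122, so δw = 19.8.
Q = w + b − q: δQ = √(δw² + δb² + δq²) = √(393 + 45.7 + 61.0) = 22.4

22.4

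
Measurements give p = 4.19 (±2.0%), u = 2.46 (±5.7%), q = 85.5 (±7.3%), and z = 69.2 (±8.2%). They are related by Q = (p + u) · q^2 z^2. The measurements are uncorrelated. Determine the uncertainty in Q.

Let w = p + u = 6.65. δw = √(δp² + δu²) = √(0.00702 + 0.0197) = 0.163, so δw/w = 0.0246.
Q is then a monomial in w, q, z:
δQ/Q = √((δw/w)² + (2·δq/q)² + (2·δz/z)²) = √(0.000603 + 0.0213 + 0.0269) = 0.221
Q = 2.33e+08, so δQ = 0.221 × 2.33e+08 = 5.14e+07.

5.14e+07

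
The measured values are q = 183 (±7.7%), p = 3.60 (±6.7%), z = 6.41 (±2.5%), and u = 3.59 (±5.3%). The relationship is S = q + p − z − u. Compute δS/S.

0.0798

Absolute uncertainties add in quadrature for a linear combination:
  (δq)² = 199;  (δp)² = 0.0582;  (δz)² = 0.0257;  (δu)² = 0.0362
δS = √(199) = 14.1
S = 177, so δS/S = 14.1/177 = 0.0798.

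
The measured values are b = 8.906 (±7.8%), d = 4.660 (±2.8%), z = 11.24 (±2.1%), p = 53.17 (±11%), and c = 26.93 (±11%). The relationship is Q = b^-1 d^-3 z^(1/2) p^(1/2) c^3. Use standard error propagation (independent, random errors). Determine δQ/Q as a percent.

Each factor contributes (exponent × relative error)² to (δQ/Q)²:
  (-1·δb/b)² = (-1×0.0780)² = 0.00608;  (-3·δd/d)² = (-3×0.0280)² = 0.00706;  (½·δz/z)² = (0.5×0.0210)² = 0.000110;  (½·δp/p)² = (0.5×0.110)² = 0.00302;  (3·δc/c)² = (3×0.110)² = 0.109
δQ/Q = √(0.125) = 0.354

35.4%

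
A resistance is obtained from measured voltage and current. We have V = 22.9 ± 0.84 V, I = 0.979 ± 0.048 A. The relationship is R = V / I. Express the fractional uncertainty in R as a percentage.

6.12%

For a monomial R ∝ V, I^-1, fractional errors add in quadrature:
  (1·δV/V)² = (1×0.0367)² = 0.00135;  (-1·δI/I)² = (-1×0.0490)² = 0.00240
δR/R = √(0.00375) = 0.0612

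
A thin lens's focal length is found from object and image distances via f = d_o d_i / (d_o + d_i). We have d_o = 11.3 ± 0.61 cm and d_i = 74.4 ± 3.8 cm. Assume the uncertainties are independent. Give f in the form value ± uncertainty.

9.81 ± 0.464 cm

∂f/∂d_o = (d_i/(d_o+d_i))² = 0.754;  ∂f/∂d_i = (d_o/(d_o+d_i))² = 0.0174
δf = √((∂f/∂d_o · δd_o)² + (∂f/∂d_i · δd_i)²) = √(0.211 + 0.00436) = 0.464 cm
f = 9.81 cm.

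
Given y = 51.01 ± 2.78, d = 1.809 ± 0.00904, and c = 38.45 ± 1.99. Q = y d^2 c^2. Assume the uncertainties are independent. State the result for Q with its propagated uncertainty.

For a monomial Q ∝ y, d^2, c^2, fractional errors add in quadrature:
  (1·δy/y)² = (1×0.0545)² = 0.00297;  (2·δd/d)² = (2×0.00500)² = 9.99e-05;  (2·δc/c)² = (2×0.0518)² = 0.0107
δQ/Q = √(0.0138) = 0.117
Q = 246800, so δQ = 0.117 × 246800 = 29000.

246800 ± 29000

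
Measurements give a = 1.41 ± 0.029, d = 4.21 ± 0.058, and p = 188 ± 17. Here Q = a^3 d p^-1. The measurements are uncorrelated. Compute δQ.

For a monomial Q ∝ a^3, d, p^-1, fractional errors add in quadrature:
  (3·δa/a)² = (3×0.0206)² = 0.00381;  (1·δd/d)² = (1×0.0138)² = 0.000190;  (-1·δp/p)² = (-1×0.0904)² = 0.00818
δQ/Q = √(0.0122) = 0.110
Q = 0.0628, so δQ = 0.110 × 0.0628 = 0.00693.

0.00693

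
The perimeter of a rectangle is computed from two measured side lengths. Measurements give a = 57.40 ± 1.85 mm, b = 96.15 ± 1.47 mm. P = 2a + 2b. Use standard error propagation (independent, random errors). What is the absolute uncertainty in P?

4.73 mm

For a sum/difference, combine absolute errors in quadrature:
  (2·δa)² = 13.7;  (2·δb)² = 8.64
δP = √(22.3) = 4.73 mm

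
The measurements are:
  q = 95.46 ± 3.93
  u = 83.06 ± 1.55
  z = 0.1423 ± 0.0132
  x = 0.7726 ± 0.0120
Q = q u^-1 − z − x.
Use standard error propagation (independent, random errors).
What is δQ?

0.0549

Let p = q·u^-1 = 1.149. δp/p = √((1·δq/q)² + (-1·δu/u)²) = √(0.00169 + 0.000348) = 0.0452, so δp = 0.0519.
Q = p − z − x: δQ = √(δp² + δz² + δx²) = √(0.00270 + 0.000174 + 0.000144) = 0.0549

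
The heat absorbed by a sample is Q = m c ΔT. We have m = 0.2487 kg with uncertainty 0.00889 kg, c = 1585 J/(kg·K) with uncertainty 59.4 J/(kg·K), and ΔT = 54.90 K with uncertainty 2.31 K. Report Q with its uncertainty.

For a monomial Q ∝ m, c, ΔT, fractional errors add in quadrature:
  (1·δm/m)² = (1×0.0357)² = 0.00128;  (1·δc/c)² = (1×0.0375)² = 0.00140;  (1·δΔT/ΔT)² = (1×0.0421)² = 0.00177
δQ/Q = √(0.00445) = 0.0667
Q = 21640 J, so δQ = 0.0667 × 21640 = 1440 J.

21640 ± 1440 J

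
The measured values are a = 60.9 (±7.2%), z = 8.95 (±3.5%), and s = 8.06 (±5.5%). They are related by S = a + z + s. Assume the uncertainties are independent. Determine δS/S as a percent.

5.67%

Sums and differences: (δS)² = Σ (cᵢ δxᵢ)².
  (δa)² = 19.2;  (δz)² = 0.0981;  (δs)² = 0.197
δS = √(19.5) = 4.42
S = 77.9, so δS/S = 4.42/77.9 = 0.0567.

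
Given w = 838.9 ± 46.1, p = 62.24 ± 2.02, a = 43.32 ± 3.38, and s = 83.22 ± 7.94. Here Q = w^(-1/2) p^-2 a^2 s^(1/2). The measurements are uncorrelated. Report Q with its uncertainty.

Relative error in a monomial: (δQ/Q)² = Σ (nᵢ · δxᵢ/xᵢ)².
  (−½·δw/w)² = (-0.5×0.0550)² = 0.000755;  (-2·δp/p)² = (-2×0.0325)² = 0.00421;  (2·δa/a)² = (2×0.0780)² = 0.0244;  (½·δs/s)² = (0.5×0.0954)² = 0.00228
δQ/Q = √(0.0316) = 0.178
Q = 0.1526, so δQ = 0.178 × 0.1526 = 0.0271.

0.1526 ± 0.0271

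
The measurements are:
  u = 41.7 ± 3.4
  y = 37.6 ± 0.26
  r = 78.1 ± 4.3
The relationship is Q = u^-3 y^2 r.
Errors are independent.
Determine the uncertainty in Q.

Products/powers → add relative errors in quadrature, weighted by exponent:
  (-3·δu/u)² = (-3×0.0815)² = 0.0598;  (2·δy/y)² = (2×0.00691)² = 0.000191;  (1·δr/r)² = (1×0.0551)² = 0.00303
δQ/Q = √(0.0631) = 0.251
Q = 1.52, so δQ = 0.251 × 1.52 = 0.382.

0.382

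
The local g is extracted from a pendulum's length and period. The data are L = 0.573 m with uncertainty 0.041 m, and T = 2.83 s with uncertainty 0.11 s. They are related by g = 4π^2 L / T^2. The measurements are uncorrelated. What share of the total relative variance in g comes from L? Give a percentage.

45.9%

(δg/g)² = (1·δL/L)² + (-2·δT/T)²
  L term: (1×0.0716)² = 0.00512
  T term: (-2×0.0389)² = 0.00604
Total = 0.0112. Share from L = 0.00512/0.0112 = 0.459.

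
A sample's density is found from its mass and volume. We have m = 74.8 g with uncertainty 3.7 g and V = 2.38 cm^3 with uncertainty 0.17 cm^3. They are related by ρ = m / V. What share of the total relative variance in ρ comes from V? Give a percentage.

(δρ/ρ)² = (1·δm/m)² + (-1·δV/V)²
  m term: (1×0.0495)² = 0.00245
  V term: (-1×0.0714)² = 0.00510
Total = 0.00755. Share from V = 0.00510/0.00755 = 0.676.

67.6%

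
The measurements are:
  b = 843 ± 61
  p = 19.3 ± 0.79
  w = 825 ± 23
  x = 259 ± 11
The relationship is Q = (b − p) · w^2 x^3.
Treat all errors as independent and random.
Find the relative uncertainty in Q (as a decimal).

0.158

Let u = b − p = 824. δu = √(δb² + δp²) = √(3720 + 0.624) = 61.0, so δu/u = 0.0741.
Q is then a monomial in u, w, x:
δQ/Q = √((δu/u)² + (2·δw/w)² + (3·δx/x)²) = √(0.00549 + 0.00311 + 0.0162) = 0.158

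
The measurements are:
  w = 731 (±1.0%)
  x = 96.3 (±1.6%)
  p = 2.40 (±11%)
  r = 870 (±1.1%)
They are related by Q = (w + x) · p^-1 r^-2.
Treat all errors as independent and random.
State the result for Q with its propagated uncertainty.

Let u = w + x = 827. δu = √(δw² + δx²) = √(53.4 + 2.37) = 7.47, so δu/u = 0.00903.
Q is then a monomial in u, p, r:
δQ/Q = √((δu/u)² + (-1·δp/p)² + (-2·δr/r)²) = √(8.15e-05 + 0.0121 + 0.000484) = 0.113
Q = 0.000455, so δQ = 0.113 × 0.000455 = 5.13e-05.

(4.55 ± 0.513) × 10^-4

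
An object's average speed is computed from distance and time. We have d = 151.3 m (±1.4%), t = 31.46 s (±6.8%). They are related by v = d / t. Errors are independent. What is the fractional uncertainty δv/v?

For a monomial v ∝ d, t^-1, fractional errors add in quadrature:
  (1·δd/d)² = (1×0.0140)² = 0.000196;  (-1·δt/t)² = (-1×0.0680)² = 0.00462
δv/v = √(0.00482) = 0.0694

0.0694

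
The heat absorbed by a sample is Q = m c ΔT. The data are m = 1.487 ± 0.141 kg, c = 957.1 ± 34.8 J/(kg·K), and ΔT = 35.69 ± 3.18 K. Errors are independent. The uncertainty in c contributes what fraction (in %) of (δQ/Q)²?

(δQ/Q)² = (1·δm/m)² + (1·δc/c)² + (1·δΔT/ΔT)²
  m term: (1×0.0948)² = 0.00899
  c term: (1×0.0364)² = 0.00132
  ΔT term: (1×0.0891)² = 0.00794
Total = 0.0183. Share from c = 0.00132/0.0183 = 0.0724.

7.24%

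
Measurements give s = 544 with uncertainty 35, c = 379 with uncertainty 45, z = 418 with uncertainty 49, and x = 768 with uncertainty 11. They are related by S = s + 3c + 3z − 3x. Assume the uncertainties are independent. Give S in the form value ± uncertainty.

For a sum/difference, combine absolute errors in quadrature:
  (δs)² = 1220;  (3·δc)² = 18200;  (3·δz)² = 21600;  (3·δx)² = 1090
δS = √(42100) = 205
S = 631.

631 ± 205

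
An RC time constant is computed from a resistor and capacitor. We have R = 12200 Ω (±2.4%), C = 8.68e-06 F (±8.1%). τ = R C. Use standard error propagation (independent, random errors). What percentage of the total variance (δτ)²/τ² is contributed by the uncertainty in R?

8.07%

(δτ/τ)² = (1·δR/R)² + (1·δC/C)²
  R term: (1×0.0240)² = 0.000576
  C term: (1×0.0810)² = 0.00656
Total = 0.00714. Share from R = 0.000576/0.00714 = 0.0807.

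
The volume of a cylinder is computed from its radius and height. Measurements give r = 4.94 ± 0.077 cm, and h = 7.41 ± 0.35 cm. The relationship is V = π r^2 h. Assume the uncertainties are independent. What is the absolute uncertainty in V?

32.2 cm^3

Relative error in a monomial: (δV/V)² = Σ (nᵢ · δxᵢ/xᵢ)².
  (2·δr/r)² = (2×0.0156)² = 0.000972;  (1·δh/h)² = (1×0.0472)² = 0.00223
δV/V = √(0.00320) = 0.0566
V = 568 cm^3, so δV = 0.0566 × 568 = 32.2 cm^3.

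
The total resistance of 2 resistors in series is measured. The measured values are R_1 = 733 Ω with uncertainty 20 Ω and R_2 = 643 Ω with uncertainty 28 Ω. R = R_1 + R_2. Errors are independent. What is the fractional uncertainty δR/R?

Each term contributes (cᵢ δxᵢ)² to (δR)²:
  (δR_1)² = 400;  (δR_2)² = 784
δR = √(1180) = 34.4 Ω
R = 1380 Ω, so δR/R = 34.4/1380 = 0.0250.

0.0250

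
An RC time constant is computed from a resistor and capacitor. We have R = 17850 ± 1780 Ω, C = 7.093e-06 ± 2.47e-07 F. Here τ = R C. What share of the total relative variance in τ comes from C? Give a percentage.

(δτ/τ)² = (1·δR/R)² + (1·δC/C)²
  R term: (1×0.0997)² = 0.00994
  C term: (1×0.0348)² = 0.00121
Total = 0.0112. Share from C = 0.00121/0.0112 = 0.109.

10.9%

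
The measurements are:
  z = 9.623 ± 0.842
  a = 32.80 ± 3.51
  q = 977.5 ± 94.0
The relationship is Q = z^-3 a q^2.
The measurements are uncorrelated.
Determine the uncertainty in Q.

12000

For a monomial Q ∝ z^-3, a, q^2, fractional errors add in quadrature:
  (-3·δz/z)² = (-3×0.0875)² = 0.0689;  (1·δa/a)² = (1×0.107)² = 0.0115;  (2·δq/q)² = (2×0.0962)² = 0.0370
δQ/Q = √(0.117) = 0.343
Q = 35170, so δQ = 0.343 × 35170 = 12000.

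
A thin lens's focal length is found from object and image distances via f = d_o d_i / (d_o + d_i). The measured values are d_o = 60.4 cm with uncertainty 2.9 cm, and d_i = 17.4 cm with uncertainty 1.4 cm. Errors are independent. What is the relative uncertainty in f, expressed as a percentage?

∂f/∂d_o = (d_i/(d_o+d_i))² = 0.0500;  ∂f/∂d_i = (d_o/(d_o+d_i))² = 0.603
δf = √((∂f/∂d_o · δd_o)² + (∂f/∂d_i · δd_i)²) = √(0.0210 + 0.712) = 0.856 cm
f = 13.5 cm, so δf/f = 0.856/13.5 = 0.0634.

6.34%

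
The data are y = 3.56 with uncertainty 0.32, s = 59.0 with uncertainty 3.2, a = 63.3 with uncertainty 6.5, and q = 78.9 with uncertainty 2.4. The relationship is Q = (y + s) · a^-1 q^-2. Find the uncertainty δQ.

Let u = y + s = 62.6. δu = √(δy² + δs²) = √(0.102 + 10.2) = 3.22, so δu/u = 0.0514.
Q is then a monomial in u, a, q:
δQ/Q = √((δu/u)² + (-1·δa/a)² + (-2·δq/q)²) = √(0.00264 + 0.0105 + 0.00370) = 0.130
Q = 0.000159, so δQ = 0.130 × 0.000159 = 2.06e-05.

2.06e-05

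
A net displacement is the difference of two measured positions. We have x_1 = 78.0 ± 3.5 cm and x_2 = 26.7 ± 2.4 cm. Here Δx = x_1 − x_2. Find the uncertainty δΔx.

Δx is a linear combination, so absolute uncertainties add in quadrature:
  (δx_1)² = 12.2;  (δx_2)² = 5.76
δΔx = √(18.0) = 4.24 cm

4.24 cm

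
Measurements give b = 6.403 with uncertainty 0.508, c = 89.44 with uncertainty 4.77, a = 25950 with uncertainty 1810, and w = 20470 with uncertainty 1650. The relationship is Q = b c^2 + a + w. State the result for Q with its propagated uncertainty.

Let p = b·c^2 = 51220. δp/p = √((1·δb/b)² + (2·δc/c)²) = √(0.00629 + 0.0114) = 0.133, so δp = 6810.
Q = p + a + w: δQ = √(δp² + δa² + δw²) = √(4.64e+07 + 3.28e+06 + 2.72e+06) = 7240
Q = 97640.

97640 ± 7240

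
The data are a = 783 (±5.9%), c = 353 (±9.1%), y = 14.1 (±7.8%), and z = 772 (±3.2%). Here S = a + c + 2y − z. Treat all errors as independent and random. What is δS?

61.5

Each term contributes (cᵢ δxᵢ)² to (δS)²:
  (δa)² = 2130;  (δc)² = 1030;  (2·δy)² = 4.84;  (δz)² = 610
δS = √(3780) = 61.5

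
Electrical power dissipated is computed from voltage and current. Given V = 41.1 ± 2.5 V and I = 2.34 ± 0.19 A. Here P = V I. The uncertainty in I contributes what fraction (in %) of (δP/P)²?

64.1%

(δP/P)² = (1·δV/V)² + (1·δI/I)²
  V term: (1×0.0608)² = 0.00370
  I term: (1×0.0812)² = 0.00659
Total = 0.0103. Share from I = 0.00659/0.0103 = 0.641.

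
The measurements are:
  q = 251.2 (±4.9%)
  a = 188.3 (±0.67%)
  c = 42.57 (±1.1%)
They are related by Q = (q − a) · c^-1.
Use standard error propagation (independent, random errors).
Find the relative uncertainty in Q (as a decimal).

0.197

Let u = q − a = 62.90. δu = √(δq² + δa²) = √(152 + 1.59) = 12.4, so δu/u = 0.197.
Q is then a monomial in u, c:
δQ/Q = √((δu/u)² + (-1·δc/c)²) = √(0.0387 + 0.000121) = 0.197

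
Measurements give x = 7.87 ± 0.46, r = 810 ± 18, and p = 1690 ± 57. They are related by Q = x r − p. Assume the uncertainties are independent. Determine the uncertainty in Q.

Let w = x·r = 6370. δw/w = √((1·δx/x)² + (1·δr/r)²) = √(0.00342 + 0.000494) = 0.0625, so δw = 399.
Q = w − p: δQ = √(δw² + δp²) = √(1.59e+05 + 3250) = 403

403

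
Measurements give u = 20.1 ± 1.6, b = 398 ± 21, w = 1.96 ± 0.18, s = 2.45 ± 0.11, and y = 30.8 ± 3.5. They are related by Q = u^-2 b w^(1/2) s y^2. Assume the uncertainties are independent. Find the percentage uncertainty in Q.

29.0%

Each factor contributes (exponent × relative error)² to (δQ/Q)²:
  (-2·δu/u)² = (-2×0.0796)² = 0.0253;  (1·δb/b)² = (1×0.0528)² = 0.00278;  (½·δw/w)² = (0.5×0.0918)² = 0.00211;  (1·δs/s)² = (1×0.0449)² = 0.00202;  (2·δy/y)² = (2×0.114)² = 0.0517
δQ/Q = √(0.0839) = 0.290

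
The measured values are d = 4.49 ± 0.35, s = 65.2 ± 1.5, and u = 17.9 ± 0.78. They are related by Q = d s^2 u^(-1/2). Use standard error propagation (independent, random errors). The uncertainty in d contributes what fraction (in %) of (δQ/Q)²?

70.1%

(δQ/Q)² = (1·δd/d)² + (2·δs/s)² + (−½·δu/u)²
  d term: (1×0.0780)² = 0.00608
  s term: (2×0.0230)² = 0.00212
  u term: (-0.5×0.0436)² = 0.000475
Total = 0.00867. Share from d = 0.00608/0.00867 = 0.701.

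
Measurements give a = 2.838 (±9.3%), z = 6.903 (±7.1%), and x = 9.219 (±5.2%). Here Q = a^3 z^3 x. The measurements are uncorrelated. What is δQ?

24600

Relative error in a monomial: (δQ/Q)² = Σ (nᵢ · δxᵢ/xᵢ)².
  (3·δa/a)² = (3×0.0930)² = 0.0778;  (3·δz/z)² = (3×0.0710)² = 0.0454;  (1·δx/x)² = (1×0.0520)² = 0.00270
δQ/Q = √(0.126) = 0.355
Q = 69320, so δQ = 0.355 × 69320 = 24600.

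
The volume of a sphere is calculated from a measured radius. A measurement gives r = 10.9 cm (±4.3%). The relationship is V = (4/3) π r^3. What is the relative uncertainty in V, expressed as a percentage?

12.9%

V ∝ r^3, so δV/V = |3| · δr/r = 3 × 0.0430 = 0.129.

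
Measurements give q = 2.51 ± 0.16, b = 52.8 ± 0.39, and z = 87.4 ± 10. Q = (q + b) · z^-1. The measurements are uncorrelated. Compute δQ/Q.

Let u = q + b = 55.3. δu = √(δq² + δb²) = √(0.0256 + 0.152) = 0.422, so δu/u = 0.00762.
Q is then a monomial in u, z:
δQ/Q = √((δu/u)² + (-1·δz/z)²) = √(5.81e-05 + 0.0131) = 0.115

0.115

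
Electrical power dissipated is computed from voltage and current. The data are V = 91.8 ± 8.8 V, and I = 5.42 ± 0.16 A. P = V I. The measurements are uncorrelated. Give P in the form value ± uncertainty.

498 ± 49.9 W

Since P is a product/quotient, work with relative uncertainties:
  (1·δV/V)² = (1×0.0959)² = 0.00919;  (1·δI/I)² = (1×0.0295)² = 0.000871
δP/P = √(0.0101) = 0.100
P = 498 W, so δP = 0.100 × 498 = 49.9 W.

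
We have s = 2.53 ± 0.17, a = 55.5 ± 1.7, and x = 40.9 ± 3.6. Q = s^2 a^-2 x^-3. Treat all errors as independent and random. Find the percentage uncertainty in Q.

Products/powers → add relative errors in quadrature, weighted by exponent:
  (2·δs/s)² = (2×0.0672)² = 0.0181;  (-2·δa/a)² = (-2×0.0306)² = 0.00375;  (-3·δx/x)² = (-3×0.0880)² = 0.0697
δQ/Q = √(0.0915) = 0.303

30.3%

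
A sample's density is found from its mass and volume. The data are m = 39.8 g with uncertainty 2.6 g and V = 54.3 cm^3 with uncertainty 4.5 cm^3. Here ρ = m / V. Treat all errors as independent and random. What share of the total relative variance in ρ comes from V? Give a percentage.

61.7%

(δρ/ρ)² = (1·δm/m)² + (-1·δV/V)²
  m term: (1×0.0653)² = 0.00427
  V term: (-1×0.0829)² = 0.00687
Total = 0.0111. Share from V = 0.00687/0.0111 = 0.617.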